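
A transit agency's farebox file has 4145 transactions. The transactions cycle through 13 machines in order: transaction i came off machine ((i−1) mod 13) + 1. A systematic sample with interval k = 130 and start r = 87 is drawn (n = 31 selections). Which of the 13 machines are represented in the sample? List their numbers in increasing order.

9

Consecutive selections differ by k = 130, so their machine numbers differ by 130 mod 13 = 0.
gcd(130, 13) = 13, so the sample visits 13/13 = 1 distinct residues mod 13.
Start 87 is machine 9; the machines hit are 9.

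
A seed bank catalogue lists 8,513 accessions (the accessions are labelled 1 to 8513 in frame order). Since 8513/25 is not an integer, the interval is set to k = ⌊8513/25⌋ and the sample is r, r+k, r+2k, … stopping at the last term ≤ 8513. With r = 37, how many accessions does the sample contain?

25

k = ⌊8513/25⌋ = 340
Achieved size = ⌊(8513 − 37)/340⌋ + 1 = ⌊8476/340⌋ + 1 = 24 + 1 = 25
(last selection: 37 + 24×340 = 8197 ≤ 8513; next would be 8537 > 8513)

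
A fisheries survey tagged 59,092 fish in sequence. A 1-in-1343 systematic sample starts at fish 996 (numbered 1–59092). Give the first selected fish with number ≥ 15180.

15769

k = 1343
Steps past start: ⌈(15180 − 996)/1343⌉ = ⌈14184/1343⌉ = 11
Selected fish: 996 + 11×1343 = 15769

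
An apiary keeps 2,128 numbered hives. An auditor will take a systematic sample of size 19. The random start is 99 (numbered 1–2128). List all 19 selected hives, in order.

99, 211, 323, 435, 547, 659, 771, 883, 995, 1107, 1219, 1331, 1443, 1555, 1667, 1779, 1891, 2003, 2115

k = N/n = 2128/19 = 112
hive 1: 99
hive 2: 99 + 112 = 211
hive 3: 211 + 112 = 323
hive 4: 323 + 112 = 435
hive 5: 435 + 112 = 547
hive 6: 547 + 112 = 659
hive 7: 659 + 112 = 771
hive 8: 771 + 112 = 883
hive 9: 883 + 112 = 995
hive 10: 995 + 112 = 1107
hive 11: 1107 + 112 = 1219
hive 12: 1219 + 112 = 1331
hive 13: 1331 + 112 = 1443
hive 14: 1443 + 112 = 1555
hive 15: 1555 + 112 = 1667
hive 16: 1667 + 112 = 1779
hive 17: 1779 + 112 = 1891
hive 18: 1891 + 112 = 2003
hive 19: 2003 + 112 = 2115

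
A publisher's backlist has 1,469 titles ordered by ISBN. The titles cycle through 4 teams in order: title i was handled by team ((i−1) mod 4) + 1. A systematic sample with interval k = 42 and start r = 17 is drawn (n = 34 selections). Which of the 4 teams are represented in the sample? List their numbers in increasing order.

Consecutive selections differ by k = 42, so their team numbers differ by 42 mod 4 = 2.
gcd(42, 4) = 2, so the sample visits 4/2 = 2 distinct residues mod 4.
Start 17 is team 1; the teams hit are 1, 3.

1, 3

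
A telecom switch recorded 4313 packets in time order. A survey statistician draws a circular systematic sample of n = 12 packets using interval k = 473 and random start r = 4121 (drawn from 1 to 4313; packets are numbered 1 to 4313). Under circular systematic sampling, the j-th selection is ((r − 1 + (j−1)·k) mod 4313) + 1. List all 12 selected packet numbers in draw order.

4121, 281, 754, 1227, 1700, 2173, 2646, 3119, 3592, 4065, 225, 698

Selection 1: 4121
Selection 2: 4121 + 473 = 4594 → 4594 − 4313 = 281
Selection 3: 281 + 473 = 754
Selection 4: 754 + 473 = 1227
Selection 5: 1227 + 473 = 1700
Selection 6: 1700 + 473 = 2173
Selection 7: 2173 + 473 = 2646
Selection 8: 2646 + 473 = 3119
Selection 9: 3119 + 473 = 3592
Selection 10: 3592 + 473 = 4065
Selection 11: 4065 + 473 = 4538 → 4538 − 4313 = 225
Selection 12: 225 + 473 = 698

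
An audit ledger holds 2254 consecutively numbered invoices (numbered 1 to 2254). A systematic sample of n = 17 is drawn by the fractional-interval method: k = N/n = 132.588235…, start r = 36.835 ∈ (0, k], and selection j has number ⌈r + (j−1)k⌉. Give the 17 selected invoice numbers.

j=1: r + 0k = 36.835 → ⌈·⌉ = 37
j=2: r + 1k = 169.423235… → ⌈·⌉ = 170
j=3: r + 2k = 302.011470… → ⌈·⌉ = 303
j=4: r + 3k = 434.599705… → ⌈·⌉ = 435
j=5: r + 4k = 567.187941… → ⌈·⌉ = 568
j=6: r + 5k = 699.776176… → ⌈·⌉ = 700
j=7: r + 6k = 832.364411… → ⌈·⌉ = 833
j=8: r + 7k = 964.952647… → ⌈·⌉ = 965
j=9: r + 8k = 1097.540882… → ⌈·⌉ = 1098
j=10: r + 9k = 1230.129117… → ⌈·⌉ = 1231
j=11: r + 10k = 1362.717352… → ⌈·⌉ = 1363
j=12: r + 11k = 1495.305588… → ⌈·⌉ = 1496
j=13: r + 12k = 1627.893823… → ⌈·⌉ = 1628
j=14: r + 13k = 1760.482058… → ⌈·⌉ = 1761
j=15: r + 14k = 1893.070294… → ⌈·⌉ = 1894
j=16: r + 15k = 2025.658529… → ⌈·⌉ = 2026
j=17: r + 16k = 2158.246764… → ⌈·⌉ = 2159

37, 170, 303, 435, 568, 700, 833, 965, 1098, 1231, 1363, 1496, 1628, 1761, 1894, 2026, 2159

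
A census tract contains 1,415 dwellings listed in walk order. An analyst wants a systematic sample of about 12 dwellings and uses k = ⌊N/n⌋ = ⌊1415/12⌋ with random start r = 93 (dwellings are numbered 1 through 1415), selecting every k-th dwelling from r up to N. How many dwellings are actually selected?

k = ⌊1415/12⌋ = 117
Achieved size = ⌊(1415 − 93)/117⌋ + 1 = ⌊1322/117⌋ + 1 = 11 + 1 = 12
(last selection: 93 + 11×117 = 1380 ≤ 1415; next would be 1497 > 1415)

12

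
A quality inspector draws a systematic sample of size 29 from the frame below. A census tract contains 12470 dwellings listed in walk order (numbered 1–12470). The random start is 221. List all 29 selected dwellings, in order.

221, 651, 1081, 1511, 1941, 2371, 2801, 3231, 3661, 4091, 4521, 4951, 5381, 5811, 6241, 6671, 7101, 7531, 7961, 8391, 8821, 9251, 9681, 10111, 10541, 10971, 11401, 11831, 12261

k = N/n = 12470/29 = 430
dwelling 1: 221
dwelling 2: 221 + 430 = 651
dwelling 3: 651 + 430 = 1081
dwelling 4: 1081 + 430 = 1511
dwelling 5: 1511 + 430 = 1941
dwelling 6: 1941 + 430 = 2371
dwelling 7: 2371 + 430 = 2801
dwelling 8: 2801 + 430 = 3231
dwelling 9: 3231 + 430 = 3661
dwelling 10: 3661 + 430 = 4091
dwelling 11: 4091 + 430 = 4521
dwelling 12: 4521 + 430 = 4951
dwelling 13: 4951 + 430 = 5381
dwelling 14: 5381 + 430 = 5811
dwelling 15: 5811 + 430 = 6241
dwelling 16: 6241 + 430 = 6671
dwelling 17: 6671 + 430 = 7101
dwelling 18: 7101 + 430 = 7531
dwelling 19: 7531 + 430 = 7961
dwelling 20: 7961 + 430 = 8391
dwelling 21: 8391 + 430 = 8821
dwelling 22: 8821 + 430 = 9251
dwelling 23: 9251 + 430 = 9681
dwelling 24: 9681 + 430 = 10111
dwelling 25: 10111 + 430 = 10541
dwelling 26: 10541 + 430 = 10971
dwelling 27: 10971 + 430 = 11401
dwelling 28: 11401 + 430 = 11831
dwelling 29: 11831 + 430 = 12261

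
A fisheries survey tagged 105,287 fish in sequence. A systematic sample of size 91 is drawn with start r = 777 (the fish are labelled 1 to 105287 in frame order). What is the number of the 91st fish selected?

104907

k = 105287/91 = 1157
91st selection = r + (91−1)·k = 777 + 90×1157 = 777 + 104130 = 104907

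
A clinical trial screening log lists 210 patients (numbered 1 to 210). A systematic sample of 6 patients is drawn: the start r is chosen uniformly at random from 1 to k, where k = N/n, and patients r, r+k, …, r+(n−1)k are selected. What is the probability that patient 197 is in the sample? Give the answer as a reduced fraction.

1/35

k = 210/6 = 35.
Patient 197 is selected iff r ≡ 197 (mod 35); exactly one such r in {1,…,35}.
Inclusion probability = 1/35.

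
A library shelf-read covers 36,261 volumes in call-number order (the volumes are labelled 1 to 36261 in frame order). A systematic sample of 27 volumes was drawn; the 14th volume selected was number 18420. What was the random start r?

k = 36261/27 = 1343
r = 18420 − (14−1)×1343 = 18420 − 17459 = 961

961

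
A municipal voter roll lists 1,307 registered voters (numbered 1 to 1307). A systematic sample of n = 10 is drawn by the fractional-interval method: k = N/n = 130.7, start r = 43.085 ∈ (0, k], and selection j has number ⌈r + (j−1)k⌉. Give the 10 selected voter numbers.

j=1: r + 0k = 43.085 → ⌈·⌉ = 44
j=2: r + 1k = 173.785 → ⌈·⌉ = 174
j=3: r + 2k = 304.485 → ⌈·⌉ = 305
j=4: r + 3k = 435.185 → ⌈·⌉ = 436
j=5: r + 4k = 565.885 → ⌈·⌉ = 566
j=6: r + 5k = 696.585 → ⌈·⌉ = 697
j=7: r + 6k = 827.285 → ⌈·⌉ = 828
j=8: r + 7k = 957.985 → ⌈·⌉ = 958
j=9: r + 8k = 1088.685 → ⌈·⌉ = 1089
j=10: r + 9k = 1219.385 → ⌈·⌉ = 1220

44, 174, 305, 436, 566, 697, 828, 958, 1089, 1220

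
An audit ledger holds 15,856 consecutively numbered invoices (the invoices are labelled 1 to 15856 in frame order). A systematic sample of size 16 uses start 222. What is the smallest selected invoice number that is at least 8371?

k = 15856/16 = 991
Steps past start: ⌈(8371 − 222)/991⌉ = ⌈8149/991⌉ = 9
Selected invoice: 222 + 9×991 = 9141

9141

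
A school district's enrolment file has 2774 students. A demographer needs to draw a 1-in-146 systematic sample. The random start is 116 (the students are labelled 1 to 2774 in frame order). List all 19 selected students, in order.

student 1: 116
student 2: 116 + 146 = 262
student 3: 262 + 146 = 408
student 4: 408 + 146 = 554
student 5: 554 + 146 = 700
student 6: 700 + 146 = 846
student 7: 846 + 146 = 992
student 8: 992 + 146 = 1138
student 9: 1138 + 146 = 1284
student 10: 1284 + 146 = 1430
student 11: 1430 + 146 = 1576
student 12: 1576 + 146 = 1722
student 13: 1722 + 146 = 1868
student 14: 1868 + 146 = 2014
student 15: 2014 + 146 = 2160
student 16: 2160 + 146 = 2306
student 17: 2306 + 146 = 2452
student 18: 2452 + 146 = 2598
student 19: 2598 + 146 = 2744

116, 262, 408, 554, 700, 846, 992, 1138, 1284, 1430, 1576, 1722, 1868, 2014, 2160, 2306, 2452, 2598, 2744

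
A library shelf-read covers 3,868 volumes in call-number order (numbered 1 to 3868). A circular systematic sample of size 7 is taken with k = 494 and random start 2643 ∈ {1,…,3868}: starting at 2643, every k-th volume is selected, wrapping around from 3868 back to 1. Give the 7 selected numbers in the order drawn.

2643, 3137, 3631, 257, 751, 1245, 1739

Selection 1: 2643
Selection 2: 2643 + 494 = 3137
Selection 3: 3137 + 494 = 3631
Selection 4: 3631 + 494 = 4125 → 4125 − 3868 = 257
Selection 5: 257 + 494 = 751
Selection 6: 751 + 494 = 1245
Selection 7: 1245 + 494 = 1739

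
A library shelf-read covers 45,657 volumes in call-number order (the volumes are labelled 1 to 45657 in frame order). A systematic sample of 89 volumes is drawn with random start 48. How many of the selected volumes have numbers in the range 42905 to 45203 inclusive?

k = 45657/89 = 513
First selection ≥ 42905: 48 + ⌈(42905−48)/513⌉·513 = 48 + 84×513 = 43140
Last selection ≤ 45203: 48 + ⌊(45203−48)/513⌋·513 = 48 + 88×513 = 45192
Count = 88 − 84 + 1 = 5

5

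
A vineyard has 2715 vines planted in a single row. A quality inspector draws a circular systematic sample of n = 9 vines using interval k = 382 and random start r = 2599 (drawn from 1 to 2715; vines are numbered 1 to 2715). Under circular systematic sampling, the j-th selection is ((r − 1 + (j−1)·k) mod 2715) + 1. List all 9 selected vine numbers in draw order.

Selection 1: 2599
Selection 2: 2599 + 382 = 2981 → 2981 − 2715 = 266
Selection 3: 266 + 382 = 648
Selection 4: 648 + 382 = 1030
Selection 5: 1030 + 382 = 1412
Selection 6: 1412 + 382 = 1794
Selection 7: 1794 + 382 = 2176
Selection 8: 2176 + 382 = 2558
Selection 9: 2558 + 382 = 2940 → 2940 − 2715 = 225

2599, 266, 648, 1030, 1412, 1794, 2176, 2558, 225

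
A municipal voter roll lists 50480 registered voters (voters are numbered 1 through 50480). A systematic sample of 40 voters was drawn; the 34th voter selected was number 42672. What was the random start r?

1026

k = 50480/40 = 1262
r = 42672 − (34−1)×1262 = 42672 − 41646 = 1026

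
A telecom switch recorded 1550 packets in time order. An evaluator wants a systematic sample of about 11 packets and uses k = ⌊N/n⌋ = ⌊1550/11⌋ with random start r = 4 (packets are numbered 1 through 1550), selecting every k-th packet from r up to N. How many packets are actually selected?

k = ⌊1550/11⌋ = 140
Achieved size = ⌊(1550 − 4)/140⌋ + 1 = ⌊1546/140⌋ + 1 = 11 + 1 = 12
(last selection: 4 + 11×140 = 1544 ≤ 1550; next would be 1684 > 1550)

12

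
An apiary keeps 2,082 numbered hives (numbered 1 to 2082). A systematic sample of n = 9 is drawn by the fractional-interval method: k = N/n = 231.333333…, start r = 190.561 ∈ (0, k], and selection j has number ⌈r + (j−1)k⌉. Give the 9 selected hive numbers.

j=1: r + 0k = 190.561 → ⌈·⌉ = 191
j=2: r + 1k = 421.894333… → ⌈·⌉ = 422
j=3: r + 2k = 653.227666… → ⌈·⌉ = 654
j=4: r + 3k = 884.561 → ⌈·⌉ = 885
j=5: r + 4k = 1115.894333… → ⌈·⌉ = 1116
j=6: r + 5k = 1347.227666… → ⌈·⌉ = 1348
j=7: r + 6k = 1578.561 → ⌈·⌉ = 1579
j=8: r + 7k = 1809.894333… → ⌈·⌉ = 1810
j=9: r + 8k = 2041.227666… → ⌈·⌉ = 2042

191, 422, 654, 885, 1116, 1348, 1579, 1810, 2042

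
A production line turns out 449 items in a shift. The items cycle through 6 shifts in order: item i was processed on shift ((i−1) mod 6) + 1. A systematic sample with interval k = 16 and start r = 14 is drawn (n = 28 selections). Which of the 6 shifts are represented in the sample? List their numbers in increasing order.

2, 4, 6

Consecutive selections differ by k = 16, so their shift numbers differ by 16 mod 6 = 4.
gcd(16, 6) = 2, so the sample visits 6/2 = 3 distinct residues mod 6.
Start 14 is shift 2; the shifts hit are 2, 4, 6.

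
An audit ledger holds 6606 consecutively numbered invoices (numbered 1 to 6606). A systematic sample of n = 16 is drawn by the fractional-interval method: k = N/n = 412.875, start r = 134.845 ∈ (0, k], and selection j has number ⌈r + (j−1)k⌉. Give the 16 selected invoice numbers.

j=1: r + 0k = 134.845 → ⌈·⌉ = 135
j=2: r + 1k = 547.72 → ⌈·⌉ = 548
j=3: r + 2k = 960.595 → ⌈·⌉ = 961
j=4: r + 3k = 1373.47 → ⌈·⌉ = 1374
j=5: r + 4k = 1786.345 → ⌈·⌉ = 1787
j=6: r + 5k = 2199.22 → ⌈·⌉ = 2200
j=7: r + 6k = 2612.095 → ⌈·⌉ = 2613
j=8: r + 7k = 3024.97 → ⌈·⌉ = 3025
j=9: r + 8k = 3437.845 → ⌈·⌉ = 3438
j=10: r + 9k = 3850.72 → ⌈·⌉ = 3851
j=11: r + 10k = 4263.595 → ⌈·⌉ = 4264
j=12: r + 11k = 4676.47 → ⌈·⌉ = 4677
j=13: r + 12k = 5089.345 → ⌈·⌉ = 5090
j=14: r + 13k = 5502.22 → ⌈·⌉ = 5503
j=15: r + 14k = 5915.095 → ⌈·⌉ = 5916
j=16: r + 15k = 6327.97 → ⌈·⌉ = 6328

135, 548, 961, 1374, 1787, 2200, 2613, 3025, 3438, 3851, 4264, 4677, 5090, 5503, 5916, 6328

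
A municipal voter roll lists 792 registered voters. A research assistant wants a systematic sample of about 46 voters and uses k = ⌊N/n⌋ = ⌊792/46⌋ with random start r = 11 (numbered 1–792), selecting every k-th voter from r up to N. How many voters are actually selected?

46

k = ⌊792/46⌋ = 17
Achieved size = ⌊(792 − 11)/17⌋ + 1 = ⌊781/17⌋ + 1 = 45 + 1 = 46
(last selection: 11 + 45×17 = 776 ≤ 792; next would be 793 > 792)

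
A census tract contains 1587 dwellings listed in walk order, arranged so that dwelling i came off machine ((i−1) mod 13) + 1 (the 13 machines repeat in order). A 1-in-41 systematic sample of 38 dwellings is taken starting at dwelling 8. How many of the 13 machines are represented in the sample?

Consecutive selections differ by k = 41, so their machine numbers differ by 41 mod 13 = 2.
gcd(41, 13) = 1, so the sample visits 13/1 = 13 distinct residues mod 13.
Start 8 is machine 8; the machines hit are 1, 2, 3, 4, 5, 6, 7, 8, 9, 10, 11, 12, 13.

13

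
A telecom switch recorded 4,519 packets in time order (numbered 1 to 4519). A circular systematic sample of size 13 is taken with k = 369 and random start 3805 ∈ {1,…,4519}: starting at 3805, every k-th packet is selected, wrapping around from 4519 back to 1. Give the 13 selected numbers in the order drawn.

Selection 1: 3805
Selection 2: 3805 + 369 = 4174
Selection 3: 4174 + 369 = 4543 → 4543 − 4519 = 24
Selection 4: 24 + 369 = 393
Selection 5: 393 + 369 = 762
Selection 6: 762 + 369 = 1131
Selection 7: 1131 + 369 = 1500
Selection 8: 1500 + 369 = 1869
Selection 9: 1869 + 369 = 2238
Selection 10: 2238 + 369 = 2607
Selection 11: 2607 + 369 = 2976
Selection 12: 2976 + 369 = 3345
Selection 13: 3345 + 369 = 3714

3805, 4174, 24, 393, 762, 1131, 1500, 1869, 2238, 2607, 2976, 3345, 3714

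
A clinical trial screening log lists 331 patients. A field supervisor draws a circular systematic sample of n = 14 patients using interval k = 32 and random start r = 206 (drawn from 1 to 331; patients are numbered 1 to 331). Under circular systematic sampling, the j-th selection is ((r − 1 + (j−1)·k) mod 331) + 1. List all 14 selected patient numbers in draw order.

Selection 1: 206
Selection 2: 206 + 32 = 238
Selection 3: 238 + 32 = 270
Selection 4: 270 + 32 = 302
Selection 5: 302 + 32 = 334 → 334 − 331 = 3
Selection 6: 3 + 32 = 35
Selection 7: 35 + 32 = 67
Selection 8: 67 + 32 = 99
Selection 9: 99 + 32 = 131
Selection 10: 131 + 32 = 163
Selection 11: 163 + 32 = 195
Selection 12: 195 + 32 = 227
Selection 13: 227 + 32 = 259
Selection 14: 259 + 32 = 291

206, 238, 270, 302, 3, 35, 67, 99, 131, 163, 195, 227, 259, 291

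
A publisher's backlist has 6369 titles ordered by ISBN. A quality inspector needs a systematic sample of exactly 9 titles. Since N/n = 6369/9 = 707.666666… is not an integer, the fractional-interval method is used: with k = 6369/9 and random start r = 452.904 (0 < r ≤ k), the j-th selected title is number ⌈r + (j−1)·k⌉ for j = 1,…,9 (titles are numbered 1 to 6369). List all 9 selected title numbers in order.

j=1: r + 0k = 452.904 → ⌈·⌉ = 453
j=2: r + 1k = 1160.570666… → ⌈·⌉ = 1161
j=3: r + 2k = 1868.237333… → ⌈·⌉ = 1869
j=4: r + 3k = 2575.904 → ⌈·⌉ = 2576
j=5: r + 4k = 3283.570666… → ⌈·⌉ = 3284
j=6: r + 5k = 3991.237333… → ⌈·⌉ = 3992
j=7: r + 6k = 4698.904 → ⌈·⌉ = 4699
j=8: r + 7k = 5406.570666… → ⌈·⌉ = 5407
j=9: r + 8k = 6114.237333… → ⌈·⌉ = 6115

453, 1161, 1869, 2576, 3284, 3992, 4699, 5407, 6115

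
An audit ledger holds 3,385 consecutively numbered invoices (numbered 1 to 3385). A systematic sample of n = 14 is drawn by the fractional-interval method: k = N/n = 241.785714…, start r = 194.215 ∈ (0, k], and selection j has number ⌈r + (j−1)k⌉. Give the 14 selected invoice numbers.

j=1: r + 0k = 194.215 → ⌈·⌉ = 195
j=2: r + 1k = 436.000714… → ⌈·⌉ = 437
j=3: r + 2k = 677.786428… → ⌈·⌉ = 678
j=4: r + 3k = 919.572142… → ⌈·⌉ = 920
j=5: r + 4k = 1161.357857… → ⌈·⌉ = 1162
j=6: r + 5k = 1403.143571… → ⌈·⌉ = 1404
j=7: r + 6k = 1644.929285… → ⌈·⌉ = 1645
j=8: r + 7k = 1886.715 → ⌈·⌉ = 1887
j=9: r + 8k = 2128.500714… → ⌈·⌉ = 2129
j=10: r + 9k = 2370.286428… → ⌈·⌉ = 2371
j=11: r + 10k = 2612.072142… → ⌈·⌉ = 2613
j=12: r + 11k = 2853.857857… → ⌈·⌉ = 2854
j=13: r + 12k = 3095.643571… → ⌈·⌉ = 3096
j=14: r + 13k = 3337.429285… → ⌈·⌉ = 3338

195, 437, 678, 920, 1162, 1404, 1645, 1887, 2129, 2371, 2613, 2854, 3096, 3338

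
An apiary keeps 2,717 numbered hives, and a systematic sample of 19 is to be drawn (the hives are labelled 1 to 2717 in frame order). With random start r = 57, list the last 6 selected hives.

1916, 2059, 2202, 2345, 2488, 2631

k = N/n = 2717/19 = 143
14th selection = 57 + 13×143 = 1916
15th: 1916 + 143 = 2059
16th: 2059 + 143 = 2202
17th: 2202 + 143 = 2345
18th: 2345 + 143 = 2488
19th: 2488 + 143 = 2631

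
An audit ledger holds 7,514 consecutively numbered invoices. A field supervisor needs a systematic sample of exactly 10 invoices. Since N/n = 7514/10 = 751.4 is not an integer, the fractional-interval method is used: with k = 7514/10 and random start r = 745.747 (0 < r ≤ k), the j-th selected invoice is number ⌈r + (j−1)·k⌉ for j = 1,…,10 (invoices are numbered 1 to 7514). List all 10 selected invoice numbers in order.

746, 1498, 2249, 3000, 3752, 4503, 5255, 6006, 6757, 7509

j=1: r + 0k = 745.747 → ⌈·⌉ = 746
j=2: r + 1k = 1497.147 → ⌈·⌉ = 1498
j=3: r + 2k = 2248.547 → ⌈·⌉ = 2249
j=4: r + 3k = 2999.947 → ⌈·⌉ = 3000
j=5: r + 4k = 3751.347 → ⌈·⌉ = 3752
j=6: r + 5k = 4502.747 → ⌈·⌉ = 4503
j=7: r + 6k = 5254.147 → ⌈·⌉ = 5255
j=8: r + 7k = 6005.547 → ⌈·⌉ = 6006
j=9: r + 8k = 6756.947 → ⌈·⌉ = 6757
j=10: r + 9k = 7508.347 → ⌈·⌉ = 7509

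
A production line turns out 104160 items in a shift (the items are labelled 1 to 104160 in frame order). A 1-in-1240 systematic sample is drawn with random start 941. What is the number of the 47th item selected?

k = 1240
47th selection = r + (47−1)·k = 941 + 46×1240 = 941 + 57040 = 57981

57981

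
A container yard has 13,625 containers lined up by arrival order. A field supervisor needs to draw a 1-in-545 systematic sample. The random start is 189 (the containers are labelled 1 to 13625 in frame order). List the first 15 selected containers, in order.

container 1: 189
container 2: 189 + 545 = 734
container 3: 734 + 545 = 1279
container 4: 1279 + 545 = 1824
container 5: 1824 + 545 = 2369
container 6: 2369 + 545 = 2914
container 7: 2914 + 545 = 3459
container 8: 3459 + 545 = 4004
container 9: 4004 + 545 = 4549
container 10: 4549 + 545 = 5094
container 11: 5094 + 545 = 5639
container 12: 5639 + 545 = 6184
container 13: 6184 + 545 = 6729
container 14: 6729 + 545 = 7274
container 15: 7274 + 545 = 7819

189, 734, 1279, 1824, 2369, 2914, 3459, 4004, 4549, 5094, 5639, 6184, 6729, 7274, 7819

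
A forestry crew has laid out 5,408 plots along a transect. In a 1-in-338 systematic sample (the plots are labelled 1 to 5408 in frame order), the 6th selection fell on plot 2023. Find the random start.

333

k = 338
r = 2023 − (6−1)×338 = 2023 − 1690 = 333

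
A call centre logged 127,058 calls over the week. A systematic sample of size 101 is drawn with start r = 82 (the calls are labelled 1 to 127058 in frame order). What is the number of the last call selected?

125882

k = 127058/101 = 1258
101st selection = r + (101−1)·k = 82 + 100×1258 = 82 + 125800 = 125882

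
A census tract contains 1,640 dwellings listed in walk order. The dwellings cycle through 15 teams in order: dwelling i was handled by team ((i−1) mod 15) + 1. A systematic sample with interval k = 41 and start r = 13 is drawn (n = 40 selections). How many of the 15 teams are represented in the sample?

15

Consecutive selections differ by k = 41, so their team numbers differ by 41 mod 15 = 11.
gcd(41, 15) = 1, so the sample visits 15/1 = 15 distinct residues mod 15.
Start 13 is team 13; the teams hit are 1, 2, 3, 4, 5, 6, 7, 8, 9, 10, 11, 12, 13, 14, 15.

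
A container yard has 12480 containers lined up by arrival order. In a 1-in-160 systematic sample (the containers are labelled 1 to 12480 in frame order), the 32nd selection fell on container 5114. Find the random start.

154

k = 160
r = 5114 − (32−1)×160 = 5114 − 4960 = 154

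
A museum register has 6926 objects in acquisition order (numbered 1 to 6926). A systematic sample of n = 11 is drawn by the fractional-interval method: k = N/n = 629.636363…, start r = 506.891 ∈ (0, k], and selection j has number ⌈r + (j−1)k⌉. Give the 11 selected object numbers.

507, 1137, 1767, 2396, 3026, 3656, 4285, 4915, 5544, 6174, 6804

j=1: r + 0k = 506.891 → ⌈·⌉ = 507
j=2: r + 1k = 1136.527363… → ⌈·⌉ = 1137
j=3: r + 2k = 1766.163727… → ⌈·⌉ = 1767
j=4: r + 3k = 2395.800090… → ⌈·⌉ = 2396
j=5: r + 4k = 3025.436454… → ⌈·⌉ = 3026
j=6: r + 5k = 3655.072818… → ⌈·⌉ = 3656
j=7: r + 6k = 4284.709181… → ⌈·⌉ = 4285
j=8: r + 7k = 4914.345545… → ⌈·⌉ = 4915
j=9: r + 8k = 5543.981909… → ⌈·⌉ = 5544
j=10: r + 9k = 6173.618272… → ⌈·⌉ = 6174
j=11: r + 10k = 6803.254636… → ⌈·⌉ = 6804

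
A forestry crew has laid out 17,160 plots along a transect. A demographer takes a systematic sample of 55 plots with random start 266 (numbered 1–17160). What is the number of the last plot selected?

k = 17160/55 = 312
55th selection = r + (55−1)·k = 266 + 54×312 = 266 + 16848 = 17114

17114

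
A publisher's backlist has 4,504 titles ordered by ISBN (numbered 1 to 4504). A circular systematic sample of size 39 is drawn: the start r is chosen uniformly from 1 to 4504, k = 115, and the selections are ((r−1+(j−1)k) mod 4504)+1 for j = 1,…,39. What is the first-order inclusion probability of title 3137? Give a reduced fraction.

For each position j, as r ranges over 1…4504 the j-th selection hits every title exactly once, so title 3137 is selected for exactly 39 of the 4504 starts.
Inclusion probability = 39/4504.

39/4504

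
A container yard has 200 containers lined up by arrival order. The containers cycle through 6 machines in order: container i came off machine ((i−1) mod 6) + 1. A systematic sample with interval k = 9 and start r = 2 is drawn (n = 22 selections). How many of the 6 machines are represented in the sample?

Consecutive selections differ by k = 9, so their machine numbers differ by 9 mod 6 = 3.
gcd(9, 6) = 3, so the sample visits 6/3 = 2 distinct residues mod 6.
Start 2 is machine 2; the machines hit are 2, 5.

2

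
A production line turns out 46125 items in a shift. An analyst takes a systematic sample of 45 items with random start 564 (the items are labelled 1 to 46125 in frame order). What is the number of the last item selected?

45664

k = 46125/45 = 1025
45th selection = r + (45−1)·k = 564 + 44×1025 = 564 + 45100 = 45664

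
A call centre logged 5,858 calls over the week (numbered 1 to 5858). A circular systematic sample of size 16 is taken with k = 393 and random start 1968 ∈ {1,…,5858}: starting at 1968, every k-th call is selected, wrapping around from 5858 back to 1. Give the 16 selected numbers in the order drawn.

Selection 1: 1968
Selection 2: 1968 + 393 = 2361
Selection 3: 2361 + 393 = 2754
Selection 4: 2754 + 393 = 3147
Selection 5: 3147 + 393 = 3540
Selection 6: 3540 + 393 = 3933
Selection 7: 3933 + 393 = 4326
Selection 8: 4326 + 393 = 4719
Selection 9: 4719 + 393 = 5112
Selection 10: 5112 + 393 = 5505
Selection 11: 5505 + 393 = 5898 → 5898 − 5858 = 40
Selection 12: 40 + 393 = 433
Selection 13: 433 + 393 = 826
Selection 14: 826 + 393 = 1219
Selection 15: 1219 + 393 = 1612
Selection 16: 1612 + 393 = 2005

1968, 2361, 2754, 3147, 3540, 3933, 4326, 4719, 5112, 5505, 40, 433, 826, 1219, 1612, 2005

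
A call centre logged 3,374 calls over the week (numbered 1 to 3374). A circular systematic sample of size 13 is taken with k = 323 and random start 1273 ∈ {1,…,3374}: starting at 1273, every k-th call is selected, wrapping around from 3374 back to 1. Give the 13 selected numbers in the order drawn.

Selection 1: 1273
Selection 2: 1273 + 323 = 1596
Selection 3: 1596 + 323 = 1919
Selection 4: 1919 + 323 = 2242
Selection 5: 2242 + 323 = 2565
Selection 6: 2565 + 323 = 2888
Selection 7: 2888 + 323 = 3211
Selection 8: 3211 + 323 = 3534 → 3534 − 3374 = 160
Selection 9: 160 + 323 = 483
Selection 10: 483 + 323 = 806
Selection 11: 806 + 323 = 1129
Selection 12: 1129 + 323 = 1452
Selection 13: 1452 + 323 = 1775

1273, 1596, 1919, 2242, 2565, 2888, 3211, 160, 483, 806, 1129, 1452, 1775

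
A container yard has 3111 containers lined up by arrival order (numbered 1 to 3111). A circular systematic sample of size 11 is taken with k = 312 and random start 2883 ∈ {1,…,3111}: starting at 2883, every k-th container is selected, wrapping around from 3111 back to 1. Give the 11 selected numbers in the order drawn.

Selection 1: 2883
Selection 2: 2883 + 312 = 3195 → 3195 − 3111 = 84
Selection 3: 84 + 312 = 396
Selection 4: 396 + 312 = 708
Selection 5: 708 + 312 = 1020
Selection 6: 1020 + 312 = 1332
Selection 7: 1332 + 312 = 1644
Selection 8: 1644 + 312 = 1956
Selection 9: 1956 + 312 = 2268
Selection 10: 2268 + 312 = 2580
Selection 11: 2580 + 312 = 2892

2883, 84, 396, 708, 1020, 1332, 1644, 1956, 2268, 2580, 2892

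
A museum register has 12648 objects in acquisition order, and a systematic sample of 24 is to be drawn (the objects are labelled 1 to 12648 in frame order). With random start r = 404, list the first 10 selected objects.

k = N/n = 12648/24 = 527
object 1: 404
object 2: 404 + 527 = 931
object 3: 931 + 527 = 1458
object 4: 1458 + 527 = 1985
object 5: 1985 + 527 = 2512
object 6: 2512 + 527 = 3039
object 7: 3039 + 527 = 3566
object 8: 3566 + 527 = 4093
object 9: 4093 + 527 = 4620
object 10: 4620 + 527 = 5147

404, 931, 1458, 1985, 2512, 3039, 3566, 4093, 4620, 5147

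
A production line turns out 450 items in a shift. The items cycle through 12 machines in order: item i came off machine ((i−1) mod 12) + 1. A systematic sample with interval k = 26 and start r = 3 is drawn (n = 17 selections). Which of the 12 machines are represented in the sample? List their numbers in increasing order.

1, 3, 5, 7, 9, 11

Consecutive selections differ by k = 26, so their machine numbers differ by 26 mod 12 = 2.
gcd(26, 12) = 2, so the sample visits 12/2 = 6 distinct residues mod 12.
Start 3 is machine 3; the machines hit are 1, 3, 5, 7, 9, 11.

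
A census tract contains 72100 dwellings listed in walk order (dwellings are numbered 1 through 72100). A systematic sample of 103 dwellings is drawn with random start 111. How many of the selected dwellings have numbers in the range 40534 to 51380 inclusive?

16

k = 72100/103 = 700
First selection ≥ 40534: 111 + ⌈(40534−111)/700⌉·700 = 111 + 58×700 = 40711
Last selection ≤ 51380: 111 + ⌊(51380−111)/700⌋·700 = 111 + 73×700 = 51211
Count = 73 − 58 + 1 = 16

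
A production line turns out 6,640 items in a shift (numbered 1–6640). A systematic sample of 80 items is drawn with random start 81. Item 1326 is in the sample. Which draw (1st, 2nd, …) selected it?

k = 6640/80 = 83
position = (1326 − 81)/83 + 1 = 1245/83 + 1 = 15 + 1 = 16

16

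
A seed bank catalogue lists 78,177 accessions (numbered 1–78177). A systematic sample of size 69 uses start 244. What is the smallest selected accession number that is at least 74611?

75022

k = 78177/69 = 1133
Steps past start: ⌈(74611 − 244)/1133⌉ = ⌈74367/1133⌉ = 66
Selected accession: 244 + 66×1133 = 75022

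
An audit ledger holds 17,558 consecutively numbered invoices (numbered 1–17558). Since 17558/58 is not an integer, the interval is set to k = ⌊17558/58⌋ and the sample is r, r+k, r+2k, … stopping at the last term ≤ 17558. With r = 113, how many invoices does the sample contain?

58

k = ⌊17558/58⌋ = 302
Achieved size = ⌊(17558 − 113)/302⌋ + 1 = ⌊17445/302⌋ + 1 = 57 + 1 = 58
(last selection: 113 + 57×302 = 17327 ≤ 17558; next would be 17629 > 17558)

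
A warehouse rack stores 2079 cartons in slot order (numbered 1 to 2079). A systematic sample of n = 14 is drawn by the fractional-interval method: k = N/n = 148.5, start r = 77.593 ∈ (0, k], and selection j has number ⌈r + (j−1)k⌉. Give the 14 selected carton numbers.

78, 227, 375, 524, 672, 821, 969, 1118, 1266, 1415, 1563, 1712, 1860, 2009

j=1: r + 0k = 77.593 → ⌈·⌉ = 78
j=2: r + 1k = 226.093 → ⌈·⌉ = 227
j=3: r + 2k = 374.593 → ⌈·⌉ = 375
j=4: r + 3k = 523.093 → ⌈·⌉ = 524
j=5: r + 4k = 671.593 → ⌈·⌉ = 672
j=6: r + 5k = 820.093 → ⌈·⌉ = 821
j=7: r + 6k = 968.593 → ⌈·⌉ = 969
j=8: r + 7k = 1117.093 → ⌈·⌉ = 1118
j=9: r + 8k = 1265.593 → ⌈·⌉ = 1266
j=10: r + 9k = 1414.093 → ⌈·⌉ = 1415
j=11: r + 10k = 1562.593 → ⌈·⌉ = 1563
j=12: r + 11k = 1711.093 → ⌈·⌉ = 1712
j=13: r + 12k = 1859.593 → ⌈·⌉ = 1860
j=14: r + 13k = 2008.093 → ⌈·⌉ = 2009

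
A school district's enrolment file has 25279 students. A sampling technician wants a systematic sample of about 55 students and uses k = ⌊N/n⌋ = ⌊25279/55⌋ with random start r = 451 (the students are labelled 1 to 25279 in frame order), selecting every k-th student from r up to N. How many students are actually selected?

k = ⌊25279/55⌋ = 459
Achieved size = ⌊(25279 − 451)/459⌋ + 1 = ⌊24828/459⌋ + 1 = 54 + 1 = 55
(last selection: 451 + 54×459 = 25237 ≤ 25279; next would be 25696 > 25279)

55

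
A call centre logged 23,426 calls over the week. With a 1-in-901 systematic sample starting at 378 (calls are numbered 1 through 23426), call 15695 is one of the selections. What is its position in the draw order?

18

k = 901
position = (15695 − 378)/901 + 1 = 15317/901 + 1 = 17 + 1 = 18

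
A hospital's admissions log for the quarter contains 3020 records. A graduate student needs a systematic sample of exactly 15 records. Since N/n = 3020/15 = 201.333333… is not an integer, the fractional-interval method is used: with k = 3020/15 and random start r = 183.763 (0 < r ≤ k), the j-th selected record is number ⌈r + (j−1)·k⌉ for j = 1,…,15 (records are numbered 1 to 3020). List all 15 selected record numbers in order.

j=1: r + 0k = 183.763 → ⌈·⌉ = 184
j=2: r + 1k = 385.096333… → ⌈·⌉ = 386
j=3: r + 2k = 586.429666… → ⌈·⌉ = 587
j=4: r + 3k = 787.763 → ⌈·⌉ = 788
j=5: r + 4k = 989.096333… → ⌈·⌉ = 990
j=6: r + 5k = 1190.429666… → ⌈·⌉ = 1191
j=7: r + 6k = 1391.763 → ⌈·⌉ = 1392
j=8: r + 7k = 1593.096333… → ⌈·⌉ = 1594
j=9: r + 8k = 1794.429666… → ⌈·⌉ = 1795
j=10: r + 9k = 1995.763 → ⌈·⌉ = 1996
j=11: r + 10k = 2197.096333… → ⌈·⌉ = 2198
j=12: r + 11k = 2398.429666… → ⌈·⌉ = 2399
j=13: r + 12k = 2599.763 → ⌈·⌉ = 2600
j=14: r + 13k = 2801.096333… → ⌈·⌉ = 2802
j=15: r + 14k = 3002.429666… → ⌈·⌉ = 3003

184, 386, 587, 788, 990, 1191, 1392, 1594, 1795, 1996, 2198, 2399, 2600, 2802, 3003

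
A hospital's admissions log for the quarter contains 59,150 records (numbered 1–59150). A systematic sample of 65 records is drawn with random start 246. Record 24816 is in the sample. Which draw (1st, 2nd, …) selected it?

k = 59150/65 = 910
position = (24816 − 246)/910 + 1 = 24570/910 + 1 = 27 + 1 = 28

28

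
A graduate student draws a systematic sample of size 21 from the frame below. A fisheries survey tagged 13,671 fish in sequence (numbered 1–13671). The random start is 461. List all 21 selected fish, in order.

k = N/n = 13671/21 = 651
fish 1: 461
fish 2: 461 + 651 = 1112
fish 3: 1112 + 651 = 1763
fish 4: 1763 + 651 = 2414
fish 5: 2414 + 651 = 3065
fish 6: 3065 + 651 = 3716
fish 7: 3716 + 651 = 4367
fish 8: 4367 + 651 = 5018
fish 9: 5018 + 651 = 5669
fish 10: 5669 + 651 = 6320
fish 11: 6320 + 651 = 6971
fish 12: 6971 + 651 = 7622
fish 13: 7622 + 651 = 8273
fish 14: 8273 + 651 = 8924
fish 15: 8924 + 651 = 9575
fish 16: 9575 + 651 = 10226
fish 17: 10226 + 651 = 10877
fish 18: 10877 + 651 = 11528
fish 19: 11528 + 651 = 12179
fish 20: 12179 + 651 = 12830
fish 21: 12830 + 651 = 13481

461, 1112, 1763, 2414, 3065, 3716, 4367, 5018, 5669, 6320, 6971, 7622, 8273, 8924, 9575, 10226, 10877, 11528, 12179, 12830, 13481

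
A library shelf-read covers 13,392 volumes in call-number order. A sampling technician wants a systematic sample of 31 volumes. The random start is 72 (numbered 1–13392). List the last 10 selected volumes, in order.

9144, 9576, 10008, 10440, 10872, 11304, 11736, 12168, 12600, 13032

k = N/n = 13392/31 = 432
22nd selection = 72 + 21×432 = 9144
23rd: 9144 + 432 = 9576
24th: 9576 + 432 = 10008
25th: 10008 + 432 = 10440
26th: 10440 + 432 = 10872
27th: 10872 + 432 = 11304
28th: 11304 + 432 = 11736
29th: 11736 + 432 = 12168
30th: 12168 + 432 = 12600
31st: 12600 + 432 = 13032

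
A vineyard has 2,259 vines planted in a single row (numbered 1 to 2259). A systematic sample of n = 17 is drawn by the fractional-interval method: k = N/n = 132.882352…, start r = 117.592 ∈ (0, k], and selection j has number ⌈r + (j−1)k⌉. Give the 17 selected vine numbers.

118, 251, 384, 517, 650, 783, 915, 1048, 1181, 1314, 1447, 1580, 1713, 1846, 1978, 2111, 2244

j=1: r + 0k = 117.592 → ⌈·⌉ = 118
j=2: r + 1k = 250.474352… → ⌈·⌉ = 251
j=3: r + 2k = 383.356705… → ⌈·⌉ = 384
j=4: r + 3k = 516.239058… → ⌈·⌉ = 517
j=5: r + 4k = 649.121411… → ⌈·⌉ = 650
j=6: r + 5k = 782.003764… → ⌈·⌉ = 783
j=7: r + 6k = 914.886117… → ⌈·⌉ = 915
j=8: r + 7k = 1047.768470… → ⌈·⌉ = 1048
j=9: r + 8k = 1180.650823… → ⌈·⌉ = 1181
j=10: r + 9k = 1313.533176… → ⌈·⌉ = 1314
j=11: r + 10k = 1446.415529… → ⌈·⌉ = 1447
j=12: r + 11k = 1579.297882… → ⌈·⌉ = 1580
j=13: r + 12k = 1712.180235… → ⌈·⌉ = 1713
j=14: r + 13k = 1845.062588… → ⌈·⌉ = 1846
j=15: r + 14k = 1977.944941… → ⌈·⌉ = 1978
j=16: r + 15k = 2110.827294… → ⌈·⌉ = 2111
j=17: r + 16k = 2243.709647… → ⌈·⌉ = 2244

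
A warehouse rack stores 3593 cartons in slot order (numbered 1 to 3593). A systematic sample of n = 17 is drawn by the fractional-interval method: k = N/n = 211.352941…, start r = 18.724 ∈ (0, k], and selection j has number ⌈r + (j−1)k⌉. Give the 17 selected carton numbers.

j=1: r + 0k = 18.724 → ⌈·⌉ = 19
j=2: r + 1k = 230.076941… → ⌈·⌉ = 231
j=3: r + 2k = 441.429882… → ⌈·⌉ = 442
j=4: r + 3k = 652.782823… → ⌈·⌉ = 653
j=5: r + 4k = 864.135764… → ⌈·⌉ = 865
j=6: r + 5k = 1075.488705… → ⌈·⌉ = 1076
j=7: r + 6k = 1286.841647… → ⌈·⌉ = 1287
j=8: r + 7k = 1498.194588… → ⌈·⌉ = 1499
j=9: r + 8k = 1709.547529… → ⌈·⌉ = 1710
j=10: r + 9k = 1920.900470… → ⌈·⌉ = 1921
j=11: r + 10k = 2132.253411… → ⌈·⌉ = 2133
j=12: r + 11k = 2343.606352… → ⌈·⌉ = 2344
j=13: r + 12k = 2554.959294… → ⌈·⌉ = 2555
j=14: r + 13k = 2766.312235… → ⌈·⌉ = 2767
j=15: r + 14k = 2977.665176… → ⌈·⌉ = 2978
j=16: r + 15k = 3189.018117… → ⌈·⌉ = 3190
j=17: r + 16k = 3400.371058… → ⌈·⌉ = 3401

19, 231, 442, 653, 865, 1076, 1287, 1499, 1710, 1921, 2133, 2344, 2555, 2767, 2978, 3190, 3401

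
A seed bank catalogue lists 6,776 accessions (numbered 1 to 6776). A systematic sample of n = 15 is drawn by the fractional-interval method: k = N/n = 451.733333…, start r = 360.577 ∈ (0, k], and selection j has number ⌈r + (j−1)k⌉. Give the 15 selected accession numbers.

361, 813, 1265, 1716, 2168, 2620, 3071, 3523, 3975, 4427, 4878, 5330, 5782, 6234, 6685

j=1: r + 0k = 360.577 → ⌈·⌉ = 361
j=2: r + 1k = 812.310333… → ⌈·⌉ = 813
j=3: r + 2k = 1264.043666… → ⌈·⌉ = 1265
j=4: r + 3k = 1715.777 → ⌈·⌉ = 1716
j=5: r + 4k = 2167.510333… → ⌈·⌉ = 2168
j=6: r + 5k = 2619.243666… → ⌈·⌉ = 2620
j=7: r + 6k = 3070.977 → ⌈·⌉ = 3071
j=8: r + 7k = 3522.710333… → ⌈·⌉ = 3523
j=9: r + 8k = 3974.443666… → ⌈·⌉ = 3975
j=10: r + 9k = 4426.177 → ⌈·⌉ = 4427
j=11: r + 10k = 4877.910333… → ⌈·⌉ = 4878
j=12: r + 11k = 5329.643666… → ⌈·⌉ = 5330
j=13: r + 12k = 5781.377 → ⌈·⌉ = 5782
j=14: r + 13k = 6233.110333… → ⌈·⌉ = 6234
j=15: r + 14k = 6684.843666… → ⌈·⌉ = 6685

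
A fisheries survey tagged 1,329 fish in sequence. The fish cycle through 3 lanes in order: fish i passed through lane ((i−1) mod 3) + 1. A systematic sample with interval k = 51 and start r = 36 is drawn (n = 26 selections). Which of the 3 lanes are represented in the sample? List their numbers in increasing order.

Consecutive selections differ by k = 51, so their lane numbers differ by 51 mod 3 = 0.
gcd(51, 3) = 3, so the sample visits 3/3 = 1 distinct residues mod 3.
Start 36 is lane 3; the lanes hit are 3.

3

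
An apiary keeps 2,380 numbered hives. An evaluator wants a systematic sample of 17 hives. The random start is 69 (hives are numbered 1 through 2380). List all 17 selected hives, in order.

69, 209, 349, 489, 629, 769, 909, 1049, 1189, 1329, 1469, 1609, 1749, 1889, 2029, 2169, 2309

k = N/n = 2380/17 = 140
hive 1: 69
hive 2: 69 + 140 = 209
hive 3: 209 + 140 = 349
hive 4: 349 + 140 = 489
hive 5: 489 + 140 = 629
hive 6: 629 + 140 = 769
hive 7: 769 + 140 = 909
hive 8: 909 + 140 = 1049
hive 9: 1049 + 140 = 1189
hive 10: 1189 + 140 = 1329
hive 11: 1329 + 140 = 1469
hive 12: 1469 + 140 = 1609
hive 13: 1609 + 140 = 1749
hive 14: 1749 + 140 = 1889
hive 15: 1889 + 140 = 2029
hive 16: 2029 + 140 = 2169
hive 17: 2169 + 140 = 2309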